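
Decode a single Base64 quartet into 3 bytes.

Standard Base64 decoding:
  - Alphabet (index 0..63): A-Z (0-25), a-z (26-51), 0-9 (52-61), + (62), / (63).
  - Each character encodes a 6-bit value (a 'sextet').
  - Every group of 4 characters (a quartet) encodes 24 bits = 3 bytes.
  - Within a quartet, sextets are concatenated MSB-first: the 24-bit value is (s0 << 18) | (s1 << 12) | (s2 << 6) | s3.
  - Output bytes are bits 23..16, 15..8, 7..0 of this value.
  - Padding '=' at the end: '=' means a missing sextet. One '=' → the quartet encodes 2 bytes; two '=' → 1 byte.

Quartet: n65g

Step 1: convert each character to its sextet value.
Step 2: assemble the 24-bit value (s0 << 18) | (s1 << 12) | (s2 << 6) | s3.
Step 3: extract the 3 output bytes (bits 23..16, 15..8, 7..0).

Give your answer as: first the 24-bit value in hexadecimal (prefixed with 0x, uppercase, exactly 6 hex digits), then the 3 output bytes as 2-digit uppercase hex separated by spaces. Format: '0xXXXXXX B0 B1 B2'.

Answer: 0x9FAE60 9F AE 60

Derivation:
Sextets: n=39, 6=58, 5=57, g=32
24-bit: (39<<18) | (58<<12) | (57<<6) | 32
      = 0x9C0000 | 0x03A000 | 0x000E40 | 0x000020
      = 0x9FAE60
Bytes: (v>>16)&0xFF=9F, (v>>8)&0xFF=AE, v&0xFF=60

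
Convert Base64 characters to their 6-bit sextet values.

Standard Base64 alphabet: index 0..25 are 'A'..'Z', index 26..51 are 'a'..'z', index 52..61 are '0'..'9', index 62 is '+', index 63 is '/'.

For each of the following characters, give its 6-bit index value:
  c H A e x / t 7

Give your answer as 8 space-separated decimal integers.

'c': a..z range, 26 + ord('c') − ord('a') = 28
'H': A..Z range, ord('H') − ord('A') = 7
'A': A..Z range, ord('A') − ord('A') = 0
'e': a..z range, 26 + ord('e') − ord('a') = 30
'x': a..z range, 26 + ord('x') − ord('a') = 49
'/': index 63
't': a..z range, 26 + ord('t') − ord('a') = 45
'7': 0..9 range, 52 + ord('7') − ord('0') = 59

Answer: 28 7 0 30 49 63 45 59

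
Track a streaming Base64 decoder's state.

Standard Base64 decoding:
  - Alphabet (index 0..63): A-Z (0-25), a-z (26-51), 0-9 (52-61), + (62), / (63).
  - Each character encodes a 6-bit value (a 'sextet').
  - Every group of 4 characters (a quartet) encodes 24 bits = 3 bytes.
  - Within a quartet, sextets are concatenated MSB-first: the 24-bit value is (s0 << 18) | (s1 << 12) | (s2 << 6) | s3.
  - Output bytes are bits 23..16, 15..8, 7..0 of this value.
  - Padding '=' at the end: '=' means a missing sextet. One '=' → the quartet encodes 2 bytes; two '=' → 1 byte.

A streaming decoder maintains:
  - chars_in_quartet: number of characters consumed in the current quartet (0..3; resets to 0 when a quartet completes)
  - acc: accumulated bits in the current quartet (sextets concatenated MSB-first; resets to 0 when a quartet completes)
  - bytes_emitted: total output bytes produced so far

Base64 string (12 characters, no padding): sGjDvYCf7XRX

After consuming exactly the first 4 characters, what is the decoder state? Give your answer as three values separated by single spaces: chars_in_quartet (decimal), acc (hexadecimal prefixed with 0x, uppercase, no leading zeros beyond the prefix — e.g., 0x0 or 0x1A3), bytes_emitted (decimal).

Answer: 0 0x0 3

Derivation:
After char 0 ('s'=44): chars_in_quartet=1 acc=0x2C bytes_emitted=0
After char 1 ('G'=6): chars_in_quartet=2 acc=0xB06 bytes_emitted=0
After char 2 ('j'=35): chars_in_quartet=3 acc=0x2C1A3 bytes_emitted=0
After char 3 ('D'=3): chars_in_quartet=4 acc=0xB068C3 -> emit B0 68 C3, reset; bytes_emitted=3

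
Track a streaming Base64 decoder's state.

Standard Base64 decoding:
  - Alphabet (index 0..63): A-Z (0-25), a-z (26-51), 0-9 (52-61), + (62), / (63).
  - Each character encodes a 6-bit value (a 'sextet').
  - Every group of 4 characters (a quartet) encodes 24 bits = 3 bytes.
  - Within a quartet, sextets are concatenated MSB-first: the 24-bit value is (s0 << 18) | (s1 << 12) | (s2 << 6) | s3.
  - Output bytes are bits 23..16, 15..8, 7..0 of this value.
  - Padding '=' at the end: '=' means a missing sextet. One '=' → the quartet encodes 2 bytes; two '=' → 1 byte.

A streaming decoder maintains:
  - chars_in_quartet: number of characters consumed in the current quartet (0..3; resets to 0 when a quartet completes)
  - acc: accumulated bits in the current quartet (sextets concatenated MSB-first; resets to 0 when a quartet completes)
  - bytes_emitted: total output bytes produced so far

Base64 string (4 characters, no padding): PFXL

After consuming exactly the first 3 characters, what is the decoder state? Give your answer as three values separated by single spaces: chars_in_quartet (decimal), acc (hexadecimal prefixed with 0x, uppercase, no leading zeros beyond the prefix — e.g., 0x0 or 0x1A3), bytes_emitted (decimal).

After char 0 ('P'=15): chars_in_quartet=1 acc=0xF bytes_emitted=0
After char 1 ('F'=5): chars_in_quartet=2 acc=0x3C5 bytes_emitted=0
After char 2 ('X'=23): chars_in_quartet=3 acc=0xF157 bytes_emitted=0

Answer: 3 0xF157 0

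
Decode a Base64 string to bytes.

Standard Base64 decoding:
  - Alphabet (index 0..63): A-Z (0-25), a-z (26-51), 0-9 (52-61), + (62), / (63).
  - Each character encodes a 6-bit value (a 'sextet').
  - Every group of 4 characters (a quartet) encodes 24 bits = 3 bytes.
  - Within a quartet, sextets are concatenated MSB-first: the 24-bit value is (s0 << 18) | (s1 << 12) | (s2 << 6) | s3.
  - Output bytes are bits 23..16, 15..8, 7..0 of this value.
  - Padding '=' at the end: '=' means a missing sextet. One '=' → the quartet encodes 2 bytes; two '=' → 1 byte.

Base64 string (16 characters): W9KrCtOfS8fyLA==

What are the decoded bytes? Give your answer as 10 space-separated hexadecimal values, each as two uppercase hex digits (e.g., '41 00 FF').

Answer: 5B D2 AB 0A D3 9F 4B C7 F2 2C

Derivation:
After char 0 ('W'=22): chars_in_quartet=1 acc=0x16 bytes_emitted=0
After char 1 ('9'=61): chars_in_quartet=2 acc=0x5BD bytes_emitted=0
After char 2 ('K'=10): chars_in_quartet=3 acc=0x16F4A bytes_emitted=0
After char 3 ('r'=43): chars_in_quartet=4 acc=0x5BD2AB -> emit 5B D2 AB, reset; bytes_emitted=3
After char 4 ('C'=2): chars_in_quartet=1 acc=0x2 bytes_emitted=3
After char 5 ('t'=45): chars_in_quartet=2 acc=0xAD bytes_emitted=3
After char 6 ('O'=14): chars_in_quartet=3 acc=0x2B4E bytes_emitted=3
After char 7 ('f'=31): chars_in_quartet=4 acc=0xAD39F -> emit 0A D3 9F, reset; bytes_emitted=6
After char 8 ('S'=18): chars_in_quartet=1 acc=0x12 bytes_emitted=6
After char 9 ('8'=60): chars_in_quartet=2 acc=0x4BC bytes_emitted=6
After char 10 ('f'=31): chars_in_quartet=3 acc=0x12F1F bytes_emitted=6
After char 11 ('y'=50): chars_in_quartet=4 acc=0x4BC7F2 -> emit 4B C7 F2, reset; bytes_emitted=9
After char 12 ('L'=11): chars_in_quartet=1 acc=0xB bytes_emitted=9
After char 13 ('A'=0): chars_in_quartet=2 acc=0x2C0 bytes_emitted=9
Padding '==': partial quartet acc=0x2C0 -> emit 2C; bytes_emitted=10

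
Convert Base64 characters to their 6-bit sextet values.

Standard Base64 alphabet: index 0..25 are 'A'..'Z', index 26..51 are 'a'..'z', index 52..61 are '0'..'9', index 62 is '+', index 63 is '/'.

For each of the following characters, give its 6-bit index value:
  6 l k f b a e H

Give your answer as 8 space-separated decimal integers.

Answer: 58 37 36 31 27 26 30 7

Derivation:
'6': 0..9 range, 52 + ord('6') − ord('0') = 58
'l': a..z range, 26 + ord('l') − ord('a') = 37
'k': a..z range, 26 + ord('k') − ord('a') = 36
'f': a..z range, 26 + ord('f') − ord('a') = 31
'b': a..z range, 26 + ord('b') − ord('a') = 27
'a': a..z range, 26 + ord('a') − ord('a') = 26
'e': a..z range, 26 + ord('e') − ord('a') = 30
'H': A..Z range, ord('H') − ord('A') = 7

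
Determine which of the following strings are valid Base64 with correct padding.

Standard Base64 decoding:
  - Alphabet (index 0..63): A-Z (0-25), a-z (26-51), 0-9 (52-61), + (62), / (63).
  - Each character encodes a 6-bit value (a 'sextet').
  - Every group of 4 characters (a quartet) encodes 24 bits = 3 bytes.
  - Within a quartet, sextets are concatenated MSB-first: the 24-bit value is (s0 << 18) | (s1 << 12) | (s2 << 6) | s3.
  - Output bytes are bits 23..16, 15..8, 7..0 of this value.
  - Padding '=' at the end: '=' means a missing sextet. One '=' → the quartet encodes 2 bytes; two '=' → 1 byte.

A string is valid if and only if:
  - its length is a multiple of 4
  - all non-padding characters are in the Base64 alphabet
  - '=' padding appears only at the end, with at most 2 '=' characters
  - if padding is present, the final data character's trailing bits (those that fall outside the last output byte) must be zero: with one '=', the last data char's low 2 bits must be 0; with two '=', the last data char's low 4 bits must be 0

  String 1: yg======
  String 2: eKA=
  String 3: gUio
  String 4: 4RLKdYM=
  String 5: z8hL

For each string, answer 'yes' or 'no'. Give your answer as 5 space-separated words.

Answer: no yes yes yes yes

Derivation:
String 1: 'yg======' → invalid (6 pad chars (max 2))
String 2: 'eKA=' → valid
String 3: 'gUio' → valid
String 4: '4RLKdYM=' → valid
String 5: 'z8hL' → valid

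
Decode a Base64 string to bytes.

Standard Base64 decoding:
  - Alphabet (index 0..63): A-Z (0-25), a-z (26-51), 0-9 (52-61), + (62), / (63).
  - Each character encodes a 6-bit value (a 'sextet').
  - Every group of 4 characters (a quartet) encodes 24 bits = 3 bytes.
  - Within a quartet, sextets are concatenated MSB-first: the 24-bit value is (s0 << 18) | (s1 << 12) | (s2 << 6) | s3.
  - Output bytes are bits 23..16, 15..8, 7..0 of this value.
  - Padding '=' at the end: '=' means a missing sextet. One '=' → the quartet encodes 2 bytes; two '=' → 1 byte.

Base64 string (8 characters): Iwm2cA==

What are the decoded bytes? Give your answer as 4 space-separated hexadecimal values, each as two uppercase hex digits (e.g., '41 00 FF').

After char 0 ('I'=8): chars_in_quartet=1 acc=0x8 bytes_emitted=0
After char 1 ('w'=48): chars_in_quartet=2 acc=0x230 bytes_emitted=0
After char 2 ('m'=38): chars_in_quartet=3 acc=0x8C26 bytes_emitted=0
After char 3 ('2'=54): chars_in_quartet=4 acc=0x2309B6 -> emit 23 09 B6, reset; bytes_emitted=3
After char 4 ('c'=28): chars_in_quartet=1 acc=0x1C bytes_emitted=3
After char 5 ('A'=0): chars_in_quartet=2 acc=0x700 bytes_emitted=3
Padding '==': partial quartet acc=0x700 -> emit 70; bytes_emitted=4

Answer: 23 09 B6 70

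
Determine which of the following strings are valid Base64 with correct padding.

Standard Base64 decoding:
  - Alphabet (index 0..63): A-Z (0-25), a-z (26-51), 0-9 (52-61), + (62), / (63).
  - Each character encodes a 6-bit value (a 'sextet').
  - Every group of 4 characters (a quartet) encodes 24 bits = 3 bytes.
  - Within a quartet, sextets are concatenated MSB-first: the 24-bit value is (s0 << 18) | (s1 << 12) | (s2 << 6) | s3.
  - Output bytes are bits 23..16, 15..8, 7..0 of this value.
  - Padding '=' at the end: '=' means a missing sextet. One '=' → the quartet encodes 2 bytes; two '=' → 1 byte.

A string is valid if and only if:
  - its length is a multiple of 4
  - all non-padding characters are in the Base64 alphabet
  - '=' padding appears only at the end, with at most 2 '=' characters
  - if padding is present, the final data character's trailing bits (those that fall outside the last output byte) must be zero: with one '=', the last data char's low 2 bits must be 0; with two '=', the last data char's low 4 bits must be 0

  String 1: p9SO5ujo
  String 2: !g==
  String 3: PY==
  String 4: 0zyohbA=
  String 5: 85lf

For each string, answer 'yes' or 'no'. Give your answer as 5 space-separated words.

Answer: yes no no yes yes

Derivation:
String 1: 'p9SO5ujo' → valid
String 2: '!g==' → invalid (bad char(s): ['!'])
String 3: 'PY==' → invalid (bad trailing bits)
String 4: '0zyohbA=' → valid
String 5: '85lf' → valid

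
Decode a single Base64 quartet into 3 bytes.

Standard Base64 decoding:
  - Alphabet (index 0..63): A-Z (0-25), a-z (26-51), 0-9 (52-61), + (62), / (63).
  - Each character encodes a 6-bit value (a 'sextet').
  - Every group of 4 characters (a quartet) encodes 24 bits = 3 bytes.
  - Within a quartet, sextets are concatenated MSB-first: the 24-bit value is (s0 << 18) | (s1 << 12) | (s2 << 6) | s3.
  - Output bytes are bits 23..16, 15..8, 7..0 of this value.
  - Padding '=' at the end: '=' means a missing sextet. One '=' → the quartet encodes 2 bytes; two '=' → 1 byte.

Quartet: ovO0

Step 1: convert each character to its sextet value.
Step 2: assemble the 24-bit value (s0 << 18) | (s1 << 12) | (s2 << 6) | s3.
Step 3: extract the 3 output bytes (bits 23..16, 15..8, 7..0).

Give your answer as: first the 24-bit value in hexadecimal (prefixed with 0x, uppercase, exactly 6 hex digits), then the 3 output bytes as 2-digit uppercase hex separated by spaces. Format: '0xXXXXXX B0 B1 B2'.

Answer: 0xA2F3B4 A2 F3 B4

Derivation:
Sextets: o=40, v=47, O=14, 0=52
24-bit: (40<<18) | (47<<12) | (14<<6) | 52
      = 0xA00000 | 0x02F000 | 0x000380 | 0x000034
      = 0xA2F3B4
Bytes: (v>>16)&0xFF=A2, (v>>8)&0xFF=F3, v&0xFF=B4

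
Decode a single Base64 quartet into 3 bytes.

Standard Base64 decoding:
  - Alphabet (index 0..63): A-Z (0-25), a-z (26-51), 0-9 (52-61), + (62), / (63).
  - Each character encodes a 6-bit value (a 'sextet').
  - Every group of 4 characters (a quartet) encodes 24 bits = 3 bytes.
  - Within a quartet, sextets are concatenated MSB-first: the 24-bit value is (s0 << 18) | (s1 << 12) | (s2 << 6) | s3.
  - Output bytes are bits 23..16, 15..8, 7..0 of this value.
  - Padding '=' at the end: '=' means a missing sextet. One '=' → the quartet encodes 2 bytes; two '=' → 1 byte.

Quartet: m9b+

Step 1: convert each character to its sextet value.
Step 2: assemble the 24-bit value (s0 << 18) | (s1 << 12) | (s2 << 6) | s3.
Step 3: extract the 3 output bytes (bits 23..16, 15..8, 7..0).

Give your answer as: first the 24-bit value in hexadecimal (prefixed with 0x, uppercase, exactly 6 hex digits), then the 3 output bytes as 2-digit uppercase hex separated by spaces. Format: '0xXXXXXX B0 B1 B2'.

Answer: 0x9BD6FE 9B D6 FE

Derivation:
Sextets: m=38, 9=61, b=27, +=62
24-bit: (38<<18) | (61<<12) | (27<<6) | 62
      = 0x980000 | 0x03D000 | 0x0006C0 | 0x00003E
      = 0x9BD6FE
Bytes: (v>>16)&0xFF=9B, (v>>8)&0xFF=D6, v&0xFF=FE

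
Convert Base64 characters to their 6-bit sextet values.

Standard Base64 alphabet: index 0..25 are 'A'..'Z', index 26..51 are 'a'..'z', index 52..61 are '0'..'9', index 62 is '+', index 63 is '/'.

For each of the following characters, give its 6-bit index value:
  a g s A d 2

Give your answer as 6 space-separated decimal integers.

Answer: 26 32 44 0 29 54

Derivation:
'a': a..z range, 26 + ord('a') − ord('a') = 26
'g': a..z range, 26 + ord('g') − ord('a') = 32
's': a..z range, 26 + ord('s') − ord('a') = 44
'A': A..Z range, ord('A') − ord('A') = 0
'd': a..z range, 26 + ord('d') − ord('a') = 29
'2': 0..9 range, 52 + ord('2') − ord('0') = 54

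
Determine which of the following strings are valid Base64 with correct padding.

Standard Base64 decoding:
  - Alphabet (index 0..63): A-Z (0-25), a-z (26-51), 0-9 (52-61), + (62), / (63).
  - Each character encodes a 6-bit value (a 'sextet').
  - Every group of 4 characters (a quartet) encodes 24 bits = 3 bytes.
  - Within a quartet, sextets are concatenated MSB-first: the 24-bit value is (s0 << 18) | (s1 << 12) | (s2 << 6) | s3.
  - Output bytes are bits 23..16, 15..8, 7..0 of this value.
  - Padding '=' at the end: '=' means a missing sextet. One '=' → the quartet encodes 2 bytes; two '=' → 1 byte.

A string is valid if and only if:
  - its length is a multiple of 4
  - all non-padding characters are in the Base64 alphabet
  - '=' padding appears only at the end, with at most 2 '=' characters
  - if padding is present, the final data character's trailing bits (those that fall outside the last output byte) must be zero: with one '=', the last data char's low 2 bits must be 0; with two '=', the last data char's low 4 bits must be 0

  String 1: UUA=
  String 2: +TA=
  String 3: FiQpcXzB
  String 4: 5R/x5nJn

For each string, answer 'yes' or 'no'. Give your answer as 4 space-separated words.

Answer: yes yes yes yes

Derivation:
String 1: 'UUA=' → valid
String 2: '+TA=' → valid
String 3: 'FiQpcXzB' → valid
String 4: '5R/x5nJn' → valid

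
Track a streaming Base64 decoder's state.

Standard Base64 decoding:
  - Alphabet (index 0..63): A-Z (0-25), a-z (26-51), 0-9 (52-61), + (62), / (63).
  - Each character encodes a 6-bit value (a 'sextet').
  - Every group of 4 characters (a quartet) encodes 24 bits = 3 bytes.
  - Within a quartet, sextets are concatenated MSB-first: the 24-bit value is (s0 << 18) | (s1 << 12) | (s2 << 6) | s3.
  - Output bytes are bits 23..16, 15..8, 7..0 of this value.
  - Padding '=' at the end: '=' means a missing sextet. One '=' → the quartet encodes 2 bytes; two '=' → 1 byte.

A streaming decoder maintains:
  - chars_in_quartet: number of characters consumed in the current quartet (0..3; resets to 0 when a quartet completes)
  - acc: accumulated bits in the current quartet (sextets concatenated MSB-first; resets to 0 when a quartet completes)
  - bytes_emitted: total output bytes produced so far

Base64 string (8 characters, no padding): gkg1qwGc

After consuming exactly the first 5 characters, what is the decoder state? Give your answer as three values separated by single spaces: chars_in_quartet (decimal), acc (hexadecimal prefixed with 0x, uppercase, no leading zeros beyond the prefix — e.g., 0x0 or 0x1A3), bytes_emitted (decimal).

After char 0 ('g'=32): chars_in_quartet=1 acc=0x20 bytes_emitted=0
After char 1 ('k'=36): chars_in_quartet=2 acc=0x824 bytes_emitted=0
After char 2 ('g'=32): chars_in_quartet=3 acc=0x20920 bytes_emitted=0
After char 3 ('1'=53): chars_in_quartet=4 acc=0x824835 -> emit 82 48 35, reset; bytes_emitted=3
After char 4 ('q'=42): chars_in_quartet=1 acc=0x2A bytes_emitted=3

Answer: 1 0x2A 3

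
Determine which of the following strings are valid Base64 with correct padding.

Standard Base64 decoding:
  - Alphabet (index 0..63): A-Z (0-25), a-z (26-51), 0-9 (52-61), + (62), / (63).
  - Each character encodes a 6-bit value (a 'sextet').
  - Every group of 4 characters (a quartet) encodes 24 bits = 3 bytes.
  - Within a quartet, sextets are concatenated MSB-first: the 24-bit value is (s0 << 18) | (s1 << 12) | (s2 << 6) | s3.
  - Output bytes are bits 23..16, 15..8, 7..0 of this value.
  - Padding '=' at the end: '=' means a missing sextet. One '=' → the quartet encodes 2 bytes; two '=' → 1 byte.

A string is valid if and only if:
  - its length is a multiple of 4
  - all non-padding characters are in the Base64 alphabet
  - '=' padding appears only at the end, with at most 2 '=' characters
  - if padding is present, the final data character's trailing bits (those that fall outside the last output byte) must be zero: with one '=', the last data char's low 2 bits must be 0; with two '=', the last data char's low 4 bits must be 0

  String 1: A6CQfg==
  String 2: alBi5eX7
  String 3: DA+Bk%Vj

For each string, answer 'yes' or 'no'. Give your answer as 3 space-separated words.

Answer: yes yes no

Derivation:
String 1: 'A6CQfg==' → valid
String 2: 'alBi5eX7' → valid
String 3: 'DA+Bk%Vj' → invalid (bad char(s): ['%'])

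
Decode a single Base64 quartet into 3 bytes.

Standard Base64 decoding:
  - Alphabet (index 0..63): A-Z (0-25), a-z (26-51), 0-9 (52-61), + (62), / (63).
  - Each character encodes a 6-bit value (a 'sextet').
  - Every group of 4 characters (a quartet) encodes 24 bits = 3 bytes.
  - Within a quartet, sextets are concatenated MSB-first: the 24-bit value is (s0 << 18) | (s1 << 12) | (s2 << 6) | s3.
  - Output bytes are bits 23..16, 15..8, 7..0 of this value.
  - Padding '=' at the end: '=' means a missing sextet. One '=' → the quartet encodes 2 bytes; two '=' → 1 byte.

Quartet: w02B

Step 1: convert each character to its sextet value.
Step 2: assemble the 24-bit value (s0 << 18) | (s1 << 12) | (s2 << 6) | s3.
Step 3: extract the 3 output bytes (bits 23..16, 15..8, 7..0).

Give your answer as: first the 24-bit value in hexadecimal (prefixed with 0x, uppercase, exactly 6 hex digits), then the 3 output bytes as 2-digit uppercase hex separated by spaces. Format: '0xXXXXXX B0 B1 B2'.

Answer: 0xC34D81 C3 4D 81

Derivation:
Sextets: w=48, 0=52, 2=54, B=1
24-bit: (48<<18) | (52<<12) | (54<<6) | 1
      = 0xC00000 | 0x034000 | 0x000D80 | 0x000001
      = 0xC34D81
Bytes: (v>>16)&0xFF=C3, (v>>8)&0xFF=4D, v&0xFF=81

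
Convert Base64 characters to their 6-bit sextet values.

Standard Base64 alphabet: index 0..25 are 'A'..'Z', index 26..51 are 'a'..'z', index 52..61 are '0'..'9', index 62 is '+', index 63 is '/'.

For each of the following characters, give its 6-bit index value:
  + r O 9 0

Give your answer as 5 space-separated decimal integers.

Answer: 62 43 14 61 52

Derivation:
'+': index 62
'r': a..z range, 26 + ord('r') − ord('a') = 43
'O': A..Z range, ord('O') − ord('A') = 14
'9': 0..9 range, 52 + ord('9') − ord('0') = 61
'0': 0..9 range, 52 + ord('0') − ord('0') = 52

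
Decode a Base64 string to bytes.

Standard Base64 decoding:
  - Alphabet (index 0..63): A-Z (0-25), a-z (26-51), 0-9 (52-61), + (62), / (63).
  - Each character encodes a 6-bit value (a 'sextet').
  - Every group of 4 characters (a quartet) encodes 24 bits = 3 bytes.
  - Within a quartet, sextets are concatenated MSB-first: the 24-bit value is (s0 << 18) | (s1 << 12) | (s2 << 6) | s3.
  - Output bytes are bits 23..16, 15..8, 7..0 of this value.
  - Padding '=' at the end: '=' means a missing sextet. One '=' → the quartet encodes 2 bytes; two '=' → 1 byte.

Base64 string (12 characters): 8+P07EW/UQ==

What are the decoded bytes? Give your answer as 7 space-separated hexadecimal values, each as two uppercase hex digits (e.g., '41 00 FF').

Answer: F3 E3 F4 EC 45 BF 51

Derivation:
After char 0 ('8'=60): chars_in_quartet=1 acc=0x3C bytes_emitted=0
After char 1 ('+'=62): chars_in_quartet=2 acc=0xF3E bytes_emitted=0
After char 2 ('P'=15): chars_in_quartet=3 acc=0x3CF8F bytes_emitted=0
After char 3 ('0'=52): chars_in_quartet=4 acc=0xF3E3F4 -> emit F3 E3 F4, reset; bytes_emitted=3
After char 4 ('7'=59): chars_in_quartet=1 acc=0x3B bytes_emitted=3
After char 5 ('E'=4): chars_in_quartet=2 acc=0xEC4 bytes_emitted=3
After char 6 ('W'=22): chars_in_quartet=3 acc=0x3B116 bytes_emitted=3
After char 7 ('/'=63): chars_in_quartet=4 acc=0xEC45BF -> emit EC 45 BF, reset; bytes_emitted=6
After char 8 ('U'=20): chars_in_quartet=1 acc=0x14 bytes_emitted=6
After char 9 ('Q'=16): chars_in_quartet=2 acc=0x510 bytes_emitted=6
Padding '==': partial quartet acc=0x510 -> emit 51; bytes_emitted=7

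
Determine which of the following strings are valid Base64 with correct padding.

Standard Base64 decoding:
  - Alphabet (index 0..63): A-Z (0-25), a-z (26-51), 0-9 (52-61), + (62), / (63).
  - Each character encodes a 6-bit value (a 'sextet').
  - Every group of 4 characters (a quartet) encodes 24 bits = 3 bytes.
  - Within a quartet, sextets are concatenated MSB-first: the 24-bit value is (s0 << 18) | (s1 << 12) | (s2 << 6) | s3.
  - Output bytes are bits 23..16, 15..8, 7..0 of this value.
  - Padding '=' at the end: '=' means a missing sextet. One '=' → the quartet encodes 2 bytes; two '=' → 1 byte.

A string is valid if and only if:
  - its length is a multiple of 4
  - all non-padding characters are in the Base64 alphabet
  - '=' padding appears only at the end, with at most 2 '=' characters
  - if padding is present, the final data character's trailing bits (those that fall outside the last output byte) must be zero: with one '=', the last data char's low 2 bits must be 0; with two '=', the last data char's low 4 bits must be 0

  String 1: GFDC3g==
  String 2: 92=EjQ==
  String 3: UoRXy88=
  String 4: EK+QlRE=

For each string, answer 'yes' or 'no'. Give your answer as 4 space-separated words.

String 1: 'GFDC3g==' → valid
String 2: '92=EjQ==' → invalid (bad char(s): ['=']; '=' in middle)
String 3: 'UoRXy88=' → valid
String 4: 'EK+QlRE=' → valid

Answer: yes no yes yes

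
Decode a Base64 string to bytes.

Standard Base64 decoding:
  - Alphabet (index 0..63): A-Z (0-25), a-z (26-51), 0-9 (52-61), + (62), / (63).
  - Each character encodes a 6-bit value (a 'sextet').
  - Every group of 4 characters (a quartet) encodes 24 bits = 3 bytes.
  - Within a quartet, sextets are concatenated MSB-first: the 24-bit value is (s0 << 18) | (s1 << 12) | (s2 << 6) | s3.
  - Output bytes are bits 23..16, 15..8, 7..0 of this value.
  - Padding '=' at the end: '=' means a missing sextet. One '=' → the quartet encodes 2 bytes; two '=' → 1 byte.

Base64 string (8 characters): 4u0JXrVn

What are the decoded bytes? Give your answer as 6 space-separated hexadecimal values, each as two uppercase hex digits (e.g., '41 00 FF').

After char 0 ('4'=56): chars_in_quartet=1 acc=0x38 bytes_emitted=0
After char 1 ('u'=46): chars_in_quartet=2 acc=0xE2E bytes_emitted=0
After char 2 ('0'=52): chars_in_quartet=3 acc=0x38BB4 bytes_emitted=0
After char 3 ('J'=9): chars_in_quartet=4 acc=0xE2ED09 -> emit E2 ED 09, reset; bytes_emitted=3
After char 4 ('X'=23): chars_in_quartet=1 acc=0x17 bytes_emitted=3
After char 5 ('r'=43): chars_in_quartet=2 acc=0x5EB bytes_emitted=3
After char 6 ('V'=21): chars_in_quartet=3 acc=0x17AD5 bytes_emitted=3
After char 7 ('n'=39): chars_in_quartet=4 acc=0x5EB567 -> emit 5E B5 67, reset; bytes_emitted=6

Answer: E2 ED 09 5E B5 67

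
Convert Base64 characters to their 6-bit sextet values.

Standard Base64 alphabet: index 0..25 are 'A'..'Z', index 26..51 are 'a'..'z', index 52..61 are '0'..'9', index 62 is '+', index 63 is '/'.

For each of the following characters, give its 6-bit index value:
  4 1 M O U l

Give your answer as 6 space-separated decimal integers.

'4': 0..9 range, 52 + ord('4') − ord('0') = 56
'1': 0..9 range, 52 + ord('1') − ord('0') = 53
'M': A..Z range, ord('M') − ord('A') = 12
'O': A..Z range, ord('O') − ord('A') = 14
'U': A..Z range, ord('U') − ord('A') = 20
'l': a..z range, 26 + ord('l') − ord('a') = 37

Answer: 56 53 12 14 20 37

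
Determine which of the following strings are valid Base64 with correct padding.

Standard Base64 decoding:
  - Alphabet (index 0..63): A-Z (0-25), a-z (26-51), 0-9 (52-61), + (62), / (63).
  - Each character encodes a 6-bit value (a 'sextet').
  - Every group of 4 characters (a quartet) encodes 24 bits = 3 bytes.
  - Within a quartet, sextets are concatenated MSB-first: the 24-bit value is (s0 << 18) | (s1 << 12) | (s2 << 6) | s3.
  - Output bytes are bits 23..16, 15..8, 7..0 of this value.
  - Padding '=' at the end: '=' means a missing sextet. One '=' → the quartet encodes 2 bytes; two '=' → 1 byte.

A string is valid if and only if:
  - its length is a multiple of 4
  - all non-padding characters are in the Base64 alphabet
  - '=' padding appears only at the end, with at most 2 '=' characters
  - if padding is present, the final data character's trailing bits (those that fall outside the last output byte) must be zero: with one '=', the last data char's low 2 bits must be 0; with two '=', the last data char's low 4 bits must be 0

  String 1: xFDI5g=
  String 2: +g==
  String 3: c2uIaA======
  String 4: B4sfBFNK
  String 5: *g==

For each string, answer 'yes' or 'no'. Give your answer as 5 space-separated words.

String 1: 'xFDI5g=' → invalid (len=7 not mult of 4)
String 2: '+g==' → valid
String 3: 'c2uIaA======' → invalid (6 pad chars (max 2))
String 4: 'B4sfBFNK' → valid
String 5: '*g==' → invalid (bad char(s): ['*'])

Answer: no yes no yes no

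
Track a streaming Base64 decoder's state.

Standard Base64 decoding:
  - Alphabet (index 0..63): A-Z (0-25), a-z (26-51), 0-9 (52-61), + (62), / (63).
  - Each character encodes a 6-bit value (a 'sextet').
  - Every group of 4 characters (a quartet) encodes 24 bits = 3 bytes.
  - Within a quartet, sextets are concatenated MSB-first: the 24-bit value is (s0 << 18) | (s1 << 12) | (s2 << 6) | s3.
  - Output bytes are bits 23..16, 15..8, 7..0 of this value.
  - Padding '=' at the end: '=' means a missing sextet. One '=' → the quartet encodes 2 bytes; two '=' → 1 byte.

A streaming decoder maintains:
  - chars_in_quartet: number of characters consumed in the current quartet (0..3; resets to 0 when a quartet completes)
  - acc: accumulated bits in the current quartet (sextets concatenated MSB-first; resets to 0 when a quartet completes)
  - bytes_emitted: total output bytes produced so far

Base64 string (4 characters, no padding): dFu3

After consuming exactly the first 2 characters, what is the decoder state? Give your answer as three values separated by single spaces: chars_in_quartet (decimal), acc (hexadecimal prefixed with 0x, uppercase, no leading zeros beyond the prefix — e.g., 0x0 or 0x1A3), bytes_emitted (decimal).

After char 0 ('d'=29): chars_in_quartet=1 acc=0x1D bytes_emitted=0
After char 1 ('F'=5): chars_in_quartet=2 acc=0x745 bytes_emitted=0

Answer: 2 0x745 0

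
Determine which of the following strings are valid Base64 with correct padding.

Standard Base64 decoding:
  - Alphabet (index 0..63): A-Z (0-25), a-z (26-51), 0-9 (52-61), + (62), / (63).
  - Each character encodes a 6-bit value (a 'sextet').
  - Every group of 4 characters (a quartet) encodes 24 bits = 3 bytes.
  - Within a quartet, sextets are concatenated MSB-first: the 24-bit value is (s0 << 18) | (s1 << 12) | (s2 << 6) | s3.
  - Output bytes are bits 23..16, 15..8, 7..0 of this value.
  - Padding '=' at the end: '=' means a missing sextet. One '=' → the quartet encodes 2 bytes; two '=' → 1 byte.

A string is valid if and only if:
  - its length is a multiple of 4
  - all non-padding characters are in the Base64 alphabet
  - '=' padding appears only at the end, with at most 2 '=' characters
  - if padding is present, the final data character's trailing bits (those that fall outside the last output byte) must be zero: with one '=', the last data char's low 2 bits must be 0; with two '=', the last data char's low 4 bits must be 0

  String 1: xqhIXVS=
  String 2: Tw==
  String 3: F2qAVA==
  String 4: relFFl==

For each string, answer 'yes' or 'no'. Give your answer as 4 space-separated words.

Answer: no yes yes no

Derivation:
String 1: 'xqhIXVS=' → invalid (bad trailing bits)
String 2: 'Tw==' → valid
String 3: 'F2qAVA==' → valid
String 4: 'relFFl==' → invalid (bad trailing bits)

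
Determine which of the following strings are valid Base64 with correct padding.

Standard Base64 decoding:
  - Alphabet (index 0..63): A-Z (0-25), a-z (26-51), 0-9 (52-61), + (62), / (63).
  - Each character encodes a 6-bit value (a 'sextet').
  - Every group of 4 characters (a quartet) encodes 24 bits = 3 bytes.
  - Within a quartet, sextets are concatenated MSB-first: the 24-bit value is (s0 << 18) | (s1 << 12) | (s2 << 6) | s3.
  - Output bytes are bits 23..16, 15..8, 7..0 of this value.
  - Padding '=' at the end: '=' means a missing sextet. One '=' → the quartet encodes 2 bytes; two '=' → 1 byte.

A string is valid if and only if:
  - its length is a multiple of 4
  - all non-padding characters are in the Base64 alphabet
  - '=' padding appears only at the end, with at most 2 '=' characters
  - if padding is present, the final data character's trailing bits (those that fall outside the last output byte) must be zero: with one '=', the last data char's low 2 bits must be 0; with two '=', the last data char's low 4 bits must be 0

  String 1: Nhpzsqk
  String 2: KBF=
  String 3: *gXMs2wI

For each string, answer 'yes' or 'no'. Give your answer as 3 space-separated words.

String 1: 'Nhpzsqk' → invalid (len=7 not mult of 4)
String 2: 'KBF=' → invalid (bad trailing bits)
String 3: '*gXMs2wI' → invalid (bad char(s): ['*'])

Answer: no no no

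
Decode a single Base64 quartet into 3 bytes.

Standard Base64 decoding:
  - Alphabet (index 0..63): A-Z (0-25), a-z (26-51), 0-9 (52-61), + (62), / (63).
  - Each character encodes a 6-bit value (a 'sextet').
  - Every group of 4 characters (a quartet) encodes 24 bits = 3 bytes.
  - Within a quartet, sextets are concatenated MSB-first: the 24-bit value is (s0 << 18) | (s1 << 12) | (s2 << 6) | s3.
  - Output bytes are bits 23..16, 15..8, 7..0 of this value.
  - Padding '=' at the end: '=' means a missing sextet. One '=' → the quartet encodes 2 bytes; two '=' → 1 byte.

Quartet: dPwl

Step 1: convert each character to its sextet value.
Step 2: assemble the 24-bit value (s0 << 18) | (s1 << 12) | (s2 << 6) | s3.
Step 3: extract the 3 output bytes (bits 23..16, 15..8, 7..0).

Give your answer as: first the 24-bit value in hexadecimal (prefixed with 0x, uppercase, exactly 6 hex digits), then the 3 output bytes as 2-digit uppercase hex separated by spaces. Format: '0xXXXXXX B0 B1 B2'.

Answer: 0x74FC25 74 FC 25

Derivation:
Sextets: d=29, P=15, w=48, l=37
24-bit: (29<<18) | (15<<12) | (48<<6) | 37
      = 0x740000 | 0x00F000 | 0x000C00 | 0x000025
      = 0x74FC25
Bytes: (v>>16)&0xFF=74, (v>>8)&0xFF=FC, v&0xFF=25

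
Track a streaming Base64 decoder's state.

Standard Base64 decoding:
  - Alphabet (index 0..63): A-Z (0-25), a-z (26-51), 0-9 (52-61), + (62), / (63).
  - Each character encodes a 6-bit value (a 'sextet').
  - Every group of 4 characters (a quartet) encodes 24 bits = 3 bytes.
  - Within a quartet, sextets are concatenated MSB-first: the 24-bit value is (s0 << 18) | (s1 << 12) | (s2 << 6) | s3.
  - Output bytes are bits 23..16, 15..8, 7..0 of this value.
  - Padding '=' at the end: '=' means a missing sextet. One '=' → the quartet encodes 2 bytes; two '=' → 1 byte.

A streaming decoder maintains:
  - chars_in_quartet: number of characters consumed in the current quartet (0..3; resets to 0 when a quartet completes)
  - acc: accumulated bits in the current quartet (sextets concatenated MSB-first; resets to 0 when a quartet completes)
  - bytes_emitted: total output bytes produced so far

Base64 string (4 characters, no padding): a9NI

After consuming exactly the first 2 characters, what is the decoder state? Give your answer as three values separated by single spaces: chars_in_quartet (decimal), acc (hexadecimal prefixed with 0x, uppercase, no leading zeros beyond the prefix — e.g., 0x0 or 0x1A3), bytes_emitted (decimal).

Answer: 2 0x6BD 0

Derivation:
After char 0 ('a'=26): chars_in_quartet=1 acc=0x1A bytes_emitted=0
After char 1 ('9'=61): chars_in_quartet=2 acc=0x6BD bytes_emitted=0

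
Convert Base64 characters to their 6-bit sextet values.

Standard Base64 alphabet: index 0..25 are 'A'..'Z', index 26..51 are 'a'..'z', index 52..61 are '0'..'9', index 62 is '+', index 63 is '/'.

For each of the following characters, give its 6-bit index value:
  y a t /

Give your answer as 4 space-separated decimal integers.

'y': a..z range, 26 + ord('y') − ord('a') = 50
'a': a..z range, 26 + ord('a') − ord('a') = 26
't': a..z range, 26 + ord('t') − ord('a') = 45
'/': index 63

Answer: 50 26 45 63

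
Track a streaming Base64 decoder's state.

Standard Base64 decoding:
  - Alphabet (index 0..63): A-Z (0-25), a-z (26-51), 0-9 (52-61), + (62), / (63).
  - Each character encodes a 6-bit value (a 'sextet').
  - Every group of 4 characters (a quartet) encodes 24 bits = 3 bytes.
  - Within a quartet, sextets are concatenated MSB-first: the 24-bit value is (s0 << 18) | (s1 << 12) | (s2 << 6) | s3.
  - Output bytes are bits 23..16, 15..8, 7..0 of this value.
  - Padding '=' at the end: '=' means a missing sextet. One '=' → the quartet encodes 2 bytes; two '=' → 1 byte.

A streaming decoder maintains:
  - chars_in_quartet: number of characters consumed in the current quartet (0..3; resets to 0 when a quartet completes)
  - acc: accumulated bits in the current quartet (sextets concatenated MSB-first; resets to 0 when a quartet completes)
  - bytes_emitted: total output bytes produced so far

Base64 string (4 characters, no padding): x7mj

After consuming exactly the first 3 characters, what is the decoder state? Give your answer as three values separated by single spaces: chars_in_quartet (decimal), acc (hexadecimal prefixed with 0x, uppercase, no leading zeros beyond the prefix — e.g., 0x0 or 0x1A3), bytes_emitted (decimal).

After char 0 ('x'=49): chars_in_quartet=1 acc=0x31 bytes_emitted=0
After char 1 ('7'=59): chars_in_quartet=2 acc=0xC7B bytes_emitted=0
After char 2 ('m'=38): chars_in_quartet=3 acc=0x31EE6 bytes_emitted=0

Answer: 3 0x31EE6 0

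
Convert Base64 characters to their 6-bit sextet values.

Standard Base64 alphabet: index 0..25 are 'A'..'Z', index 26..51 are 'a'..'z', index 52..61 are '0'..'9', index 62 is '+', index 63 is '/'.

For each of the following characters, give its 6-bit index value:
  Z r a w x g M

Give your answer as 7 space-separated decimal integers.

'Z': A..Z range, ord('Z') − ord('A') = 25
'r': a..z range, 26 + ord('r') − ord('a') = 43
'a': a..z range, 26 + ord('a') − ord('a') = 26
'w': a..z range, 26 + ord('w') − ord('a') = 48
'x': a..z range, 26 + ord('x') − ord('a') = 49
'g': a..z range, 26 + ord('g') − ord('a') = 32
'M': A..Z range, ord('M') − ord('A') = 12

Answer: 25 43 26 48 49 32 12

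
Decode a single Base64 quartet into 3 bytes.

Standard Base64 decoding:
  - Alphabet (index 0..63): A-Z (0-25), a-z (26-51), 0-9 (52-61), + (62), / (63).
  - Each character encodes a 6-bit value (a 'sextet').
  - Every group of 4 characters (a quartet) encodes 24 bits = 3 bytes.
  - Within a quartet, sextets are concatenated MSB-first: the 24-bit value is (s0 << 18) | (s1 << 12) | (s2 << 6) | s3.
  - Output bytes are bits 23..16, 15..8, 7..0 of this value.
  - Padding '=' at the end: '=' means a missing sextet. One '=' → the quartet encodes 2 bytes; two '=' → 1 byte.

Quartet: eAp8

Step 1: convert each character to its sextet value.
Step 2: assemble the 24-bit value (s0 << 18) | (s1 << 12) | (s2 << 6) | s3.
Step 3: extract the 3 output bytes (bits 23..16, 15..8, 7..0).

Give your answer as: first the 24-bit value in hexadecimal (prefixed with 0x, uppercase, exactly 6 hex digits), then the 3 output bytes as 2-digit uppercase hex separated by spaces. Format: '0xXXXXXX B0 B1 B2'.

Answer: 0x780A7C 78 0A 7C

Derivation:
Sextets: e=30, A=0, p=41, 8=60
24-bit: (30<<18) | (0<<12) | (41<<6) | 60
      = 0x780000 | 0x000000 | 0x000A40 | 0x00003C
      = 0x780A7C
Bytes: (v>>16)&0xFF=78, (v>>8)&0xFF=0A, v&0xFF=7C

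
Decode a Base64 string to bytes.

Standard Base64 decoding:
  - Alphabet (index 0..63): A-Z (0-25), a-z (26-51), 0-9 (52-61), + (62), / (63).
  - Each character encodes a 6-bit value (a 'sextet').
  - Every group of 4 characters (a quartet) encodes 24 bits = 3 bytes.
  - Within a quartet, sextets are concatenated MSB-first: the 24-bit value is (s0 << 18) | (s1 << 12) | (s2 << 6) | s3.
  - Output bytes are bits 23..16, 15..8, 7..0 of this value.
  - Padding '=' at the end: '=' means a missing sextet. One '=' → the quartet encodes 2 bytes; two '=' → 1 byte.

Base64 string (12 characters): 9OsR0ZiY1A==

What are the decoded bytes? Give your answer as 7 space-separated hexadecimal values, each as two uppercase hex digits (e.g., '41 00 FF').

Answer: F4 EB 11 D1 98 98 D4

Derivation:
After char 0 ('9'=61): chars_in_quartet=1 acc=0x3D bytes_emitted=0
After char 1 ('O'=14): chars_in_quartet=2 acc=0xF4E bytes_emitted=0
After char 2 ('s'=44): chars_in_quartet=3 acc=0x3D3AC bytes_emitted=0
After char 3 ('R'=17): chars_in_quartet=4 acc=0xF4EB11 -> emit F4 EB 11, reset; bytes_emitted=3
After char 4 ('0'=52): chars_in_quartet=1 acc=0x34 bytes_emitted=3
After char 5 ('Z'=25): chars_in_quartet=2 acc=0xD19 bytes_emitted=3
After char 6 ('i'=34): chars_in_quartet=3 acc=0x34662 bytes_emitted=3
After char 7 ('Y'=24): chars_in_quartet=4 acc=0xD19898 -> emit D1 98 98, reset; bytes_emitted=6
After char 8 ('1'=53): chars_in_quartet=1 acc=0x35 bytes_emitted=6
After char 9 ('A'=0): chars_in_quartet=2 acc=0xD40 bytes_emitted=6
Padding '==': partial quartet acc=0xD40 -> emit D4; bytes_emitted=7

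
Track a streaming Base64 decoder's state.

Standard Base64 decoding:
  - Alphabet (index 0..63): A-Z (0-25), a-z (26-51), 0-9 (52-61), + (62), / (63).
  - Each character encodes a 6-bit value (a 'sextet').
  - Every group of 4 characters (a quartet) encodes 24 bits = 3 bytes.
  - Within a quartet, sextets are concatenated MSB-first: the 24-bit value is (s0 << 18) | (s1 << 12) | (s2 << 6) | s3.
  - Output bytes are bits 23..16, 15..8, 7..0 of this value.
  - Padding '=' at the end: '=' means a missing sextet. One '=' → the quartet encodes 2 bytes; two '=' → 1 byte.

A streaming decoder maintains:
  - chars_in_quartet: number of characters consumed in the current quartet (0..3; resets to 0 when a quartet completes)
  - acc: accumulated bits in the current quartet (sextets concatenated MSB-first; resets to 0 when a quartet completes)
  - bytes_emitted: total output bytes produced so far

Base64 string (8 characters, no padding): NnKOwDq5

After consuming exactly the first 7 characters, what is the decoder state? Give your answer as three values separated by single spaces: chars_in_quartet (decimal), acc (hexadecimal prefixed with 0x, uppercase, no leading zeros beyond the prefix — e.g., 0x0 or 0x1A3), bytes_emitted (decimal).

Answer: 3 0x300EA 3

Derivation:
After char 0 ('N'=13): chars_in_quartet=1 acc=0xD bytes_emitted=0
After char 1 ('n'=39): chars_in_quartet=2 acc=0x367 bytes_emitted=0
After char 2 ('K'=10): chars_in_quartet=3 acc=0xD9CA bytes_emitted=0
After char 3 ('O'=14): chars_in_quartet=4 acc=0x36728E -> emit 36 72 8E, reset; bytes_emitted=3
After char 4 ('w'=48): chars_in_quartet=1 acc=0x30 bytes_emitted=3
After char 5 ('D'=3): chars_in_quartet=2 acc=0xC03 bytes_emitted=3
After char 6 ('q'=42): chars_in_quartet=3 acc=0x300EA bytes_emitted=3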